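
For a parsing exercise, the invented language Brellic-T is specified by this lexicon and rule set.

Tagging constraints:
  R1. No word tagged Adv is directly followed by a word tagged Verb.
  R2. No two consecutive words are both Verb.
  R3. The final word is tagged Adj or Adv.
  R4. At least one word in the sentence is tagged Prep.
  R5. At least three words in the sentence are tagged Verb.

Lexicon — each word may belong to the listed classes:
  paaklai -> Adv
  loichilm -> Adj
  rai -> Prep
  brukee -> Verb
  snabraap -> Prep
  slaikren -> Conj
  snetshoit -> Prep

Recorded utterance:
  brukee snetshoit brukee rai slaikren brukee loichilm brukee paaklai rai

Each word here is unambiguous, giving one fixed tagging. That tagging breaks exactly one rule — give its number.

3

Fixed tagging: Verb Prep Verb Prep Conj Verb Adj Verb Adv Prep.
Applying the rules: R1 ok, R2 ok, R3 fails, R4 ok, R5 ok.
Only rule 3 fails.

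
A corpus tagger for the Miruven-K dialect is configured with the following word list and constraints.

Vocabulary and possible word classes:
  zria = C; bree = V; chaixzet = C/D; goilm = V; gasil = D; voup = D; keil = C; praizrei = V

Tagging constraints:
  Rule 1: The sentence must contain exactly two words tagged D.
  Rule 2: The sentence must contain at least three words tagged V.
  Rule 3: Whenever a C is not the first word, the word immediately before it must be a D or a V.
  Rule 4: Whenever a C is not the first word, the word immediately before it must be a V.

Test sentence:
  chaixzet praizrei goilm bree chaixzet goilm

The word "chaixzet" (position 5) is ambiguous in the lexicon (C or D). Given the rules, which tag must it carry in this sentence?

D

Candidates per position — 1:chaixzet {C,D}; 2:praizrei {V}; 3:goilm {V}; 4:bree {V}; 5:chaixzet {C,D}; 6:goilm {V}.
Position 1: C is ruled out by rule 1; that leaves D.
Position 5: C is ruled out by rule 1; that leaves D.
So the tagging must be: D V V V D V.
Checking: rule 1 ok; rule 2 ok; rule 3 ok; rule 4 ok.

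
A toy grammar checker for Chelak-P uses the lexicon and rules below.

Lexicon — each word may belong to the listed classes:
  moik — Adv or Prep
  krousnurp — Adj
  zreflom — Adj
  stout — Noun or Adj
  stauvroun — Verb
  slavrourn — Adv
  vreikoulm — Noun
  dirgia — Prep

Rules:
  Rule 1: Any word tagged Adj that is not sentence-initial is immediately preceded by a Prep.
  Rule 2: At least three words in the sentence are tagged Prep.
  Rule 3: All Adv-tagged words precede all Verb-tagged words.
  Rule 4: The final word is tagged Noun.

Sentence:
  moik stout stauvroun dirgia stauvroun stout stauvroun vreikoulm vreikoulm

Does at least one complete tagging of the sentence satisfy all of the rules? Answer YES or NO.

NO

Candidates per position — 1:moik {Adv,Prep}; 2:stout {Noun,Adj}; 3:stauvroun {Verb}; 4:dirgia {Prep}; 5:stauvroun {Verb}; 6:stout {Noun,Adj}; 7:stauvroun {Verb}; 8:vreikoulm {Noun}; 9:vreikoulm {Noun}.
Rule 2 cannot be satisfied by any choice of tags from the lexicon.
So there is no consistent tagging.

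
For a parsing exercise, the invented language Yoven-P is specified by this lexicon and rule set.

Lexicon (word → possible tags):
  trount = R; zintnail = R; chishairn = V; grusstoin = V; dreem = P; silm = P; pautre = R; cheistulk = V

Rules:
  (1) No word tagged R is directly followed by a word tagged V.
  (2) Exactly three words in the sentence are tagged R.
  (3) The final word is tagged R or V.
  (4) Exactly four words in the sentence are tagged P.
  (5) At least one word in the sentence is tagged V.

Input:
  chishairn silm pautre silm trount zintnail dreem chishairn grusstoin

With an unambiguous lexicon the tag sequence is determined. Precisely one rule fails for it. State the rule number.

4

Fixed tagging: V P R P R R P V V.
Applying the rules: R1 ok, R2 ok, R3 ok, R4 fails, R5 ok.
Only rule 4 fails.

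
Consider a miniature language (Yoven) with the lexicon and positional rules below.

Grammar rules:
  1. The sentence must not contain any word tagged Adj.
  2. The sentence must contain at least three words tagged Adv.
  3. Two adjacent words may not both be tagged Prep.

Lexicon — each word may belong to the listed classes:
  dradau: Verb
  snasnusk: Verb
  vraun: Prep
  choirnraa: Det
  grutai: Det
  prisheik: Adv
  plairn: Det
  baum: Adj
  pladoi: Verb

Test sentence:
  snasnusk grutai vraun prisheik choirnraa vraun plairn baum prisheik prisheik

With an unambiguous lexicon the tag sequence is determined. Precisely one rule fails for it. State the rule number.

1

Fixed tagging: Verb Det Prep Adv Det Prep Det Adj Adv Adv.
Applying the rules: R1 violated, R2 holds, R3 holds.
Only rule 1 fails.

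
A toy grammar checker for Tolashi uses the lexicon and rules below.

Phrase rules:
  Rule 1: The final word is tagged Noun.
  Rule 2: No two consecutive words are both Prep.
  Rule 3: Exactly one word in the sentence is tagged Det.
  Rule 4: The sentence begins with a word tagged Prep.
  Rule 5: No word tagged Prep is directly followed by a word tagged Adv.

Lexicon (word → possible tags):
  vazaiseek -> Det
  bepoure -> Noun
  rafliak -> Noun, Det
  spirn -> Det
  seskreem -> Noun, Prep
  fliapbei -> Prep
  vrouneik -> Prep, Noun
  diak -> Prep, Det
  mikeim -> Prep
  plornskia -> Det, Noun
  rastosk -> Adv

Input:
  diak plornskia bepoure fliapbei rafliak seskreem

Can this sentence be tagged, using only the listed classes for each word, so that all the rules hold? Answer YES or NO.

YES

Candidates per position — 1:diak {Prep,Det}; 2:plornskia {Det,Noun}; 3:bepoure {Noun}; 4:fliapbei {Prep}; 5:rafliak {Noun,Det}; 6:seskreem {Noun,Prep}.
One satisfying assignment: Prep Det Noun Prep Noun Noun.
Check: rule 1 ok; rule 2 ok; rule 3 ok; rule 4 ok; rule 5 ok.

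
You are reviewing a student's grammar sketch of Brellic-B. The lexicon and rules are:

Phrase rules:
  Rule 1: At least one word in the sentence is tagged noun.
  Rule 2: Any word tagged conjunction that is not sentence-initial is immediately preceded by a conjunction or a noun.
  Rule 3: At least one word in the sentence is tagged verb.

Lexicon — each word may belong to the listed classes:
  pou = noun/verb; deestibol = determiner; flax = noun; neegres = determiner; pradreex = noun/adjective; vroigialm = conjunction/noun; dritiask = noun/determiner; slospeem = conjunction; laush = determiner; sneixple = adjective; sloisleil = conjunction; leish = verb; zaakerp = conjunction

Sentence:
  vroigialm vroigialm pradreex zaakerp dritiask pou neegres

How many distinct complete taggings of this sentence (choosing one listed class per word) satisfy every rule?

8

Candidates per position — 1:vroigialm {conjunction,noun}; 2:vroigialm {conjunction,noun}; 3:pradreex {noun,adjective}; 4:zaakerp {conjunction}; 5:dritiask {noun,determiner}; 6:pou {noun,verb}; 7:neegres {determiner}.
There are 32 candidate sequences in total.
Checking each against the rules leaves 8 sequences.
Count = 8.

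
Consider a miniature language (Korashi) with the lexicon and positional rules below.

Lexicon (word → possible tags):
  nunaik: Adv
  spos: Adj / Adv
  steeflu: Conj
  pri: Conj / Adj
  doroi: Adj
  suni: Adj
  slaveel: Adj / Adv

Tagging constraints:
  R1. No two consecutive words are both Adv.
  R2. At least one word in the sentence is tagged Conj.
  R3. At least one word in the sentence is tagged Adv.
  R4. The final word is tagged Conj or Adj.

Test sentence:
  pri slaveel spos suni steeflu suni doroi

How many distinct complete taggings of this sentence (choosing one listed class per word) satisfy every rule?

Candidates per position — 1:pri {Conj,Adj}; 2:slaveel {Adj,Adv}; 3:spos {Adj,Adv}; 4:suni {Adj}; 5:steeflu {Conj}; 6:suni {Adj}; 7:doroi {Adj}.
There are 8 candidate sequences in total.
The sequences that satisfy every rule: Conj Adj Adv Adj Conj Adj Adj; Conj Adv Adj Adj Conj Adj Adj; Adj Adj Adv Adj Conj Adj Adj; Adj Adv Adj Adj Conj Adj Adj.
Count = 4.

4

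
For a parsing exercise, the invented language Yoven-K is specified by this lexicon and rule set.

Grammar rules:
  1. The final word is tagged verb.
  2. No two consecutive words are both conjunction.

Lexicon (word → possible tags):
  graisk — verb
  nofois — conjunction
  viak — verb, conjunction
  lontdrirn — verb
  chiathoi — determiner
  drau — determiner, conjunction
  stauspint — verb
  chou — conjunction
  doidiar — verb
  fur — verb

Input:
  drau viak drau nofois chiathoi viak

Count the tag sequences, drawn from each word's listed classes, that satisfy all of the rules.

3

Candidates per position — 1:drau {determiner,conjunction}; 2:viak {verb,conjunction}; 3:drau {determiner,conjunction}; 4:nofois {conjunction}; 5:chiathoi {determiner}; 6:viak {verb,conjunction}.
There are 16 candidate sequences in total.
The sequences that satisfy every rule: determiner verb determiner conjunction determiner verb; determiner conjunction determiner conjunction determiner verb; conjunction verb determiner conjunction determiner verb.
Count = 3.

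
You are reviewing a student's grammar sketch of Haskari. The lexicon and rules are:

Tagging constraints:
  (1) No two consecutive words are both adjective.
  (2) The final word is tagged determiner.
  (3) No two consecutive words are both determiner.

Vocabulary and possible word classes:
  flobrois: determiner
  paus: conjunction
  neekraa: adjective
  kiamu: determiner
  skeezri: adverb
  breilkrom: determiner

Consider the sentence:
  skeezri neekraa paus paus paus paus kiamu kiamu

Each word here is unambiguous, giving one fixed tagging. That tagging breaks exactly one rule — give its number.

3

Fixed tagging: adverb adjective conjunction conjunction conjunction conjunction determiner determiner.
Rule check: R1 ✓, R2 ✓, R3 ✗.
Only rule 3 fails.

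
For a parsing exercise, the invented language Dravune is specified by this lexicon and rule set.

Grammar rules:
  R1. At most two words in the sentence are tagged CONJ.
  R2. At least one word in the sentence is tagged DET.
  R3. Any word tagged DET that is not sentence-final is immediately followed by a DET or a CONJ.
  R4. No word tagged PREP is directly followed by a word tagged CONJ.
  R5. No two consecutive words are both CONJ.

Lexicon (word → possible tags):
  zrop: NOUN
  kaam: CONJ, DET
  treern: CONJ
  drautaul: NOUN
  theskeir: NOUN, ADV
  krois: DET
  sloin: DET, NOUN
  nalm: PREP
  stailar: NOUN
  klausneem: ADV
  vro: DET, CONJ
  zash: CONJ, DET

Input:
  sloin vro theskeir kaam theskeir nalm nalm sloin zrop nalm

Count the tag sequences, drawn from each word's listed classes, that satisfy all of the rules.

Candidates per position — 1:sloin {DET,NOUN}; 2:vro {DET,CONJ}; 3:theskeir {NOUN,ADV}; 4:kaam {CONJ,DET}; 5:theskeir {NOUN,ADV}; 6:nalm {PREP}; 7:nalm {PREP}; 8:sloin {DET,NOUN}; 9:zrop {NOUN}; 10:nalm {PREP}.
There are 64 candidate sequences in total.
The sequences that satisfy every rule: DET CONJ NOUN CONJ NOUN PREP PREP NOUN NOUN PREP; DET CONJ NOUN CONJ ADV PREP PREP NOUN NOUN PREP; DET CONJ ADV CONJ NOUN PREP PREP NOUN NOUN PREP; DET CONJ ADV CONJ ADV PREP PREP NOUN NOUN PREP.
Count = 4.

4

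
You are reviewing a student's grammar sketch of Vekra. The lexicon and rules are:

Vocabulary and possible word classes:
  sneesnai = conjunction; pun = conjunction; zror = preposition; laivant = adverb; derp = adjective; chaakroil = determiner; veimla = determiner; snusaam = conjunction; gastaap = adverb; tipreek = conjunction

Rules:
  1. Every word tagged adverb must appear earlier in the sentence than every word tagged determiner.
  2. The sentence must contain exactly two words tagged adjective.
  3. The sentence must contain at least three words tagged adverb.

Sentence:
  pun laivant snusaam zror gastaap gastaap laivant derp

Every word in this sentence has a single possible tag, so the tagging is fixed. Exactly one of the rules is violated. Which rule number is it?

2

Fixed tagging: conjunction adverb conjunction preposition adverb adverb adverb adjective.
Applying the rules: R1 ok, R2 fails, R3 ok.
Only rule 2 fails.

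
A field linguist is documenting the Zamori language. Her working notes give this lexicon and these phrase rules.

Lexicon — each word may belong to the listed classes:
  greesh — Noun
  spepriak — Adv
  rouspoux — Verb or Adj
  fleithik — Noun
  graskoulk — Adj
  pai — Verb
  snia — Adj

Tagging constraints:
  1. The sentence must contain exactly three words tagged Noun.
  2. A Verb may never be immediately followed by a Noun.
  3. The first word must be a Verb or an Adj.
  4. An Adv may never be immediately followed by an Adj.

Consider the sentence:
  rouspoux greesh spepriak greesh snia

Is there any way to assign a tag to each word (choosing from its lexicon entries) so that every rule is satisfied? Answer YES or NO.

NO

Candidates per position — 1:rouspoux {Verb,Adj}; 2:greesh {Noun}; 3:spepriak {Adv}; 4:greesh {Noun}; 5:snia {Adj}.
Rule 1 cannot be satisfied by any choice of tags from the lexicon.
So there is no consistent tagging.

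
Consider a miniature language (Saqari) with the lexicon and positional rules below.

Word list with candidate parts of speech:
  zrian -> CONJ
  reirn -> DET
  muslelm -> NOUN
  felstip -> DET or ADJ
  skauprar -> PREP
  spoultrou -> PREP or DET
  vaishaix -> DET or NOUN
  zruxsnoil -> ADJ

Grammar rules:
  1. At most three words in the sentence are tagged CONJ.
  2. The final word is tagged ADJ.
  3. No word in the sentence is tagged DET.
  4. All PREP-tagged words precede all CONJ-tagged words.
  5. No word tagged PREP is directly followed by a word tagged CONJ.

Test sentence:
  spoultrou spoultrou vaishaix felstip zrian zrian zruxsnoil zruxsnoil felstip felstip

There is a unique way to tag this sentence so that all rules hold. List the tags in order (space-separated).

PREP PREP NOUN ADJ CONJ CONJ ADJ ADJ ADJ ADJ

Candidates per position — 1:spoultrou {PREP,DET}; 2:spoultrou {PREP,DET}; 3:vaishaix {DET,NOUN}; 4:felstip {DET,ADJ}; 5:zrian {CONJ}; 6:zrian {CONJ}; 7:zruxsnoil {ADJ}; 8:zruxsnoil {ADJ}; 9:felstip {DET,ADJ}; 10:felstip {DET,ADJ}.
Word 1 cannot be DET — rule 3 would then fail for every completion. It is PREP.
Word 2 cannot be DET — rule 3 would then fail for every completion. It is PREP.
Word 3 cannot be DET — rule 3 would then fail for every completion. It is NOUN.
Word 4 cannot be DET — rule 3 would then fail for every completion. It is ADJ.
Word 9 cannot be DET — rule 3 would then fail for every completion. It is ADJ.
Word 10 cannot be DET — rule 2 would then fail for every completion. It is ADJ.
The unique satisfying tagging is: PREP PREP NOUN ADJ CONJ CONJ ADJ ADJ ADJ ADJ.
Rule-by-rule: rule 1 satisfied; rule 2 satisfied; rule 3 satisfied; rule 4 satisfied; rule 5 satisfied.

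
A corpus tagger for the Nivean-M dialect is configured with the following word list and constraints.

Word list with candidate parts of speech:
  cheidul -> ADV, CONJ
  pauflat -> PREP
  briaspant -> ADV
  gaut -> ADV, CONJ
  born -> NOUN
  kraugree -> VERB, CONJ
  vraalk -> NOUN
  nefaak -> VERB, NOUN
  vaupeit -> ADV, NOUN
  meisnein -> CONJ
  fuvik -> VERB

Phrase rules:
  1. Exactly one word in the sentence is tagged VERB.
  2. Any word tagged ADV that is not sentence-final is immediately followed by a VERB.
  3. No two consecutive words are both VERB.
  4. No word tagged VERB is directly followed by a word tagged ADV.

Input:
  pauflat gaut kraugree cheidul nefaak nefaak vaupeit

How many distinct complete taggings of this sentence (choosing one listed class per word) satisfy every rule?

9

Candidates per position — 1:pauflat {PREP}; 2:gaut {ADV,CONJ}; 3:kraugree {VERB,CONJ}; 4:cheidul {ADV,CONJ}; 5:nefaak {VERB,NOUN}; 6:nefaak {VERB,NOUN}; 7:vaupeit {ADV,NOUN}.
There are 64 candidate sequences in total.
Checking each against the rules leaves 9 sequences.
Count = 9.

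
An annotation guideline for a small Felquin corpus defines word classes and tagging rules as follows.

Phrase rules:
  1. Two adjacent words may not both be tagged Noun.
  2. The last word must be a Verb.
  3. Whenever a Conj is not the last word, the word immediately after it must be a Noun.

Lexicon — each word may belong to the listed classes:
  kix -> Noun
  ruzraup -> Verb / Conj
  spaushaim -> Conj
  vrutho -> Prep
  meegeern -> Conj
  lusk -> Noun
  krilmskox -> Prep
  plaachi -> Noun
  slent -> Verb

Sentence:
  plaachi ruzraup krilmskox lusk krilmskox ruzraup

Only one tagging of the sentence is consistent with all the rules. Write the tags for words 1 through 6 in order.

Candidates per position — 1:plaachi {Noun}; 2:ruzraup {Verb,Conj}; 3:krilmskox {Prep}; 4:lusk {Noun}; 5:krilmskox {Prep}; 6:ruzraup {Verb,Conj}.
If word 2 were Conj, no tagging could satisfy rule 3; so word 2 is Verb.
If word 6 were Conj, no tagging could satisfy rule 2; so word 6 is Verb.
The unique satisfying tagging is: Noun Verb Prep Noun Prep Verb.
Verifying each rule — rule 1 ✓; rule 2 ✓; rule 3 ✓.

Noun Verb Prep Noun Prep Verb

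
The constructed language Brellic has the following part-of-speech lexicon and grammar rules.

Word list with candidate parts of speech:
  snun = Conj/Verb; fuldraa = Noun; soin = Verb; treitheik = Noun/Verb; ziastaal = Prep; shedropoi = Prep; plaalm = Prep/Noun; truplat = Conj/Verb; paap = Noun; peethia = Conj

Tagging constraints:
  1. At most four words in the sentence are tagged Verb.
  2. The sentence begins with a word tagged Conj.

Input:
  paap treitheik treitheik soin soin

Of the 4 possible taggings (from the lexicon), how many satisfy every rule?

Candidates per position — 1:paap {Noun}; 2:treitheik {Noun,Verb}; 3:treitheik {Noun,Verb}; 4:soin {Verb}; 5:soin {Verb}.
There are 4 candidate sequences in total.
Rule 2 cannot be satisfied by any choice of tags from the lexicon.
So there is no consistent tagging.
Count = 0.

0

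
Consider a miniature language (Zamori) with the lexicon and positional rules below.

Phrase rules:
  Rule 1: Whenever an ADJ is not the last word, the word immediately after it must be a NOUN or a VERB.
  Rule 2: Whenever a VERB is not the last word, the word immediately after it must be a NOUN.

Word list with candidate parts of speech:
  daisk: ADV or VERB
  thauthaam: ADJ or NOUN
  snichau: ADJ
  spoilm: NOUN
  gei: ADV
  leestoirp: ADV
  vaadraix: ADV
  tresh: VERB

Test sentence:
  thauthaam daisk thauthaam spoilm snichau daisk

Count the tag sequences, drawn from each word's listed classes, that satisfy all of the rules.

Candidates per position — 1:thauthaam {ADJ,NOUN}; 2:daisk {ADV,VERB}; 3:thauthaam {ADJ,NOUN}; 4:spoilm {NOUN}; 5:snichau {ADJ}; 6:daisk {ADV,VERB}.
There are 16 candidate sequences in total.
The sequences that satisfy every rule: ADJ VERB NOUN NOUN ADJ VERB; NOUN ADV ADJ NOUN ADJ VERB; NOUN ADV NOUN NOUN ADJ VERB; NOUN VERB NOUN NOUN ADJ VERB.
Count = 4.

4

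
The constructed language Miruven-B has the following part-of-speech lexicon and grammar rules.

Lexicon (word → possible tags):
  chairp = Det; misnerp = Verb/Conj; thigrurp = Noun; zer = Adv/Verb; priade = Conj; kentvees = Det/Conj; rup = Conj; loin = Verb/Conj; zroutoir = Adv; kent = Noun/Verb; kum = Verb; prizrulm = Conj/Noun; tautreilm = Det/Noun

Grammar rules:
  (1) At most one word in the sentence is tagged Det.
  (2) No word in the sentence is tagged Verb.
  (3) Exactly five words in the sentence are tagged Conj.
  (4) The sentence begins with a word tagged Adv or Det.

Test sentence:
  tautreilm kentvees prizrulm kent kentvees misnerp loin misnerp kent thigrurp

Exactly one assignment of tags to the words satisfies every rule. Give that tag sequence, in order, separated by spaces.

Candidates per position — 1:tautreilm {Det,Noun}; 2:kentvees {Det,Conj}; 3:prizrulm {Conj,Noun}; 4:kent {Noun,Verb}; 5:kentvees {Det,Conj}; 6:misnerp {Verb,Conj}; 7:loin {Verb,Conj}; 8:misnerp {Verb,Conj}; 9:kent {Noun,Verb}; 10:thigrurp {Noun}.
At position 1, choosing Noun makes rule 4 impossible to satisfy; hence Det.
At position 2, choosing Det makes rule 1 impossible to satisfy; hence Conj.
At position 4, choosing Verb makes rule 2 impossible to satisfy; hence Noun.
At position 5, choosing Det makes rule 1 impossible to satisfy; hence Conj.
At position 6, choosing Verb makes rule 2 impossible to satisfy; hence Conj.
At position 7, choosing Verb makes rule 2 impossible to satisfy; hence Conj.
At position 8, choosing Verb makes rule 2 impossible to satisfy; hence Conj.
At position 9, choosing Verb makes rule 2 impossible to satisfy; hence Noun.
At position 3, choosing Conj makes rule 3 impossible to satisfy; hence Noun.
The only consistent sequence is: Det Conj Noun Noun Conj Conj Conj Conj Noun Noun.
Rule-by-rule: rule 1 holds; rule 2 holds; rule 3 holds; rule 4 holds.

Det Conj Noun Noun Conj Conj Conj Conj Noun Noun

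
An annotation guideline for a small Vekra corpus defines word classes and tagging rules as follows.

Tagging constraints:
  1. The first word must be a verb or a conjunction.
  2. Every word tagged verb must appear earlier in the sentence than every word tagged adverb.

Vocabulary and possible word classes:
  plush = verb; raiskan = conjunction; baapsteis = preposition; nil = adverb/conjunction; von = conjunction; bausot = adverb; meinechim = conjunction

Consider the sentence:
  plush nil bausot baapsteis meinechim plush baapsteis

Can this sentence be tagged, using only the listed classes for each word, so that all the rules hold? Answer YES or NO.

NO

Candidates per position — 1:plush {verb}; 2:nil {adverb,conjunction}; 3:bausot {adverb}; 4:baapsteis {preposition}; 5:meinechim {conjunction}; 6:plush {verb}; 7:baapsteis {preposition}.
Rule 2 cannot be satisfied by any choice of tags from the lexicon.
So there is no consistent tagging.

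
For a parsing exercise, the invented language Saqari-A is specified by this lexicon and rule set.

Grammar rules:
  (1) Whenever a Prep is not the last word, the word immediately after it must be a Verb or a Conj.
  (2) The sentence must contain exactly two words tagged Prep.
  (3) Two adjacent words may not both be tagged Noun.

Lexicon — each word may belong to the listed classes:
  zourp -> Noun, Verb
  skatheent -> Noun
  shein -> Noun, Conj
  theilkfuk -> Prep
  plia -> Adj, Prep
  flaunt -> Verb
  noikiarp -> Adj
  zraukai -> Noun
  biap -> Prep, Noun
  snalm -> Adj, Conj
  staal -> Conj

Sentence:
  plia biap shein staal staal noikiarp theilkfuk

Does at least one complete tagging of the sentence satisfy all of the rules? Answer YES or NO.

Candidates per position — 1:plia {Adj,Prep}; 2:biap {Prep,Noun}; 3:shein {Noun,Conj}; 4:staal {Conj}; 5:staal {Conj}; 6:noikiarp {Adj}; 7:theilkfuk {Prep}.
One satisfying assignment: Adj Prep Conj Conj Conj Adj Prep.
Check: rule 1 ok; rule 2 ok; rule 3 ok.

YES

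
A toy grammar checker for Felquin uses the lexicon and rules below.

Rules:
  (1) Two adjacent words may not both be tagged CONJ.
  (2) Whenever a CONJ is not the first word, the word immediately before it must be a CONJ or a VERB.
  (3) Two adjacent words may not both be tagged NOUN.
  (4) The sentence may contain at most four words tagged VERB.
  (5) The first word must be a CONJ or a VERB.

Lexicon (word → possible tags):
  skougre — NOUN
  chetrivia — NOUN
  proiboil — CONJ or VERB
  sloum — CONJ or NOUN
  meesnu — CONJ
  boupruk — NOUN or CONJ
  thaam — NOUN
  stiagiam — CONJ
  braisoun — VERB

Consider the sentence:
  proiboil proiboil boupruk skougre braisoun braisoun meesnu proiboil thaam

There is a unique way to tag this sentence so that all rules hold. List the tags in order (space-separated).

CONJ VERB CONJ NOUN VERB VERB CONJ VERB NOUN

Candidates per position — 1:proiboil {CONJ,VERB}; 2:proiboil {CONJ,VERB}; 3:boupruk {NOUN,CONJ}; 4:skougre {NOUN}; 5:braisoun {VERB}; 6:braisoun {VERB}; 7:meesnu {CONJ}; 8:proiboil {CONJ,VERB}; 9:thaam {NOUN}.
At position 3, choosing NOUN makes rule 3 impossible to satisfy; hence CONJ.
At position 8, choosing CONJ makes rule 1 impossible to satisfy; hence VERB.
At position 2, choosing CONJ makes rule 1 impossible to satisfy; hence VERB.
At position 1, choosing VERB makes rule 4 impossible to satisfy; hence CONJ.
The only consistent sequence is: CONJ VERB CONJ NOUN VERB VERB CONJ VERB NOUN.
Checking: rule 1 holds; rule 2 holds; rule 3 holds; rule 4 holds; rule 5 holds.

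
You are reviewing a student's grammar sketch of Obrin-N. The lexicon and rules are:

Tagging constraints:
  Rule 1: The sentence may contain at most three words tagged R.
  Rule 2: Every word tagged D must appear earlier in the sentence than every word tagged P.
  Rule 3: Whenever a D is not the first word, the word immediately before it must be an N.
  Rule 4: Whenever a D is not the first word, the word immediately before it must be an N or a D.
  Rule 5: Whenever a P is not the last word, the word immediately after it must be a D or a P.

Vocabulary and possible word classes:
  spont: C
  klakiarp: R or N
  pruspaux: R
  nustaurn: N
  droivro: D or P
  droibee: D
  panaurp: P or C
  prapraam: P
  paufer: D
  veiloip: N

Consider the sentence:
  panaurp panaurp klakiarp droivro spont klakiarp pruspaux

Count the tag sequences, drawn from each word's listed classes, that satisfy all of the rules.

2

Candidates per position — 1:panaurp {P,C}; 2:panaurp {P,C}; 3:klakiarp {R,N}; 4:droivro {D,P}; 5:spont {C}; 6:klakiarp {R,N}; 7:pruspaux {R}.
There are 32 candidate sequences in total.
The sequences that satisfy every rule: C C N D C R R; C C N D C N R.
Count = 2.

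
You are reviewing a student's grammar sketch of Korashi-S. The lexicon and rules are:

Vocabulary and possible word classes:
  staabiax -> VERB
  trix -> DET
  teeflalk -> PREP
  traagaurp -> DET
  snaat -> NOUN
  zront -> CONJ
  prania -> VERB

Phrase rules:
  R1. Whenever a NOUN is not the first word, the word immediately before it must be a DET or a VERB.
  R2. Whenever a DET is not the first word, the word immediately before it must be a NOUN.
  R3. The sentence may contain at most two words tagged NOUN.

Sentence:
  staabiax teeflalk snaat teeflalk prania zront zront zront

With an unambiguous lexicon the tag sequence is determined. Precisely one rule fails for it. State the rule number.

Fixed tagging: VERB PREP NOUN PREP VERB CONJ CONJ CONJ.
Applying the rules: R1 ✗, R2 ✓, R3 ✓.
Only rule 1 fails.

1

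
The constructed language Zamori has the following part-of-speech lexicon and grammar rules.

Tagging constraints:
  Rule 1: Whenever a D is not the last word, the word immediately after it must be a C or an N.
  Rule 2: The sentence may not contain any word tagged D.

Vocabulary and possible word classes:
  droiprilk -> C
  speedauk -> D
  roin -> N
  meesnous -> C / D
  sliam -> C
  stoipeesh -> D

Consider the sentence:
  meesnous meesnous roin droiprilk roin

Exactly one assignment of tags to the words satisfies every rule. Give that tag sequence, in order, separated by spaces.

C C N C N

Candidates per position — 1:meesnous {C,D}; 2:meesnous {C,D}; 3:roin {N}; 4:droiprilk {C}; 5:roin {N}.
Position 1: D is ruled out by rule 2; that leaves C.
Position 2: D is ruled out by rule 2; that leaves C.
The unique satisfying tagging is: C C N C N.
Rule-by-rule: rule 1 ok; rule 2 ok.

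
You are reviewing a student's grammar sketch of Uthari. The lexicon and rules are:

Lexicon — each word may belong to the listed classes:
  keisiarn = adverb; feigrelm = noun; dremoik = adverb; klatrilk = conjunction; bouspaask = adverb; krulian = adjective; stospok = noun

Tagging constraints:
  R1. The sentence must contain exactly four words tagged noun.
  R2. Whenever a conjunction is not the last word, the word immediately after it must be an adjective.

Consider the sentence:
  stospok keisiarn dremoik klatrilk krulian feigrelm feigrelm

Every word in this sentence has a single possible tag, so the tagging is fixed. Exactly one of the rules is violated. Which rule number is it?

Fixed tagging: noun adverb adverb conjunction adjective noun noun.
Applying the rules: R1 ✗, R2 ✓.
Only rule 1 fails.

1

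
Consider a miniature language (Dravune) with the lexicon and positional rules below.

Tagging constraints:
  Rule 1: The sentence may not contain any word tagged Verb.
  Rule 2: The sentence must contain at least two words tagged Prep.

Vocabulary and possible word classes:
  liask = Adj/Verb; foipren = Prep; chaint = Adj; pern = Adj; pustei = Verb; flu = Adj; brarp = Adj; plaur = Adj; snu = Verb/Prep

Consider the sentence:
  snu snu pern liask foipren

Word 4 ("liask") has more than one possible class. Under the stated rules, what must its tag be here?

Candidates per position — 1:snu {Verb,Prep}; 2:snu {Verb,Prep}; 3:pern {Adj}; 4:liask {Adj,Verb}; 5:foipren {Prep}.
If word 1 were Verb, no tagging could satisfy rule 1; so word 1 is Prep.
If word 2 were Verb, no tagging could satisfy rule 1; so word 2 is Prep.
If word 4 were Verb, no tagging could satisfy rule 1; so word 4 is Adj.
So the tagging must be: Prep Prep Adj Adj Prep.
Verifying each rule — rule 1 holds; rule 2 holds.

Adj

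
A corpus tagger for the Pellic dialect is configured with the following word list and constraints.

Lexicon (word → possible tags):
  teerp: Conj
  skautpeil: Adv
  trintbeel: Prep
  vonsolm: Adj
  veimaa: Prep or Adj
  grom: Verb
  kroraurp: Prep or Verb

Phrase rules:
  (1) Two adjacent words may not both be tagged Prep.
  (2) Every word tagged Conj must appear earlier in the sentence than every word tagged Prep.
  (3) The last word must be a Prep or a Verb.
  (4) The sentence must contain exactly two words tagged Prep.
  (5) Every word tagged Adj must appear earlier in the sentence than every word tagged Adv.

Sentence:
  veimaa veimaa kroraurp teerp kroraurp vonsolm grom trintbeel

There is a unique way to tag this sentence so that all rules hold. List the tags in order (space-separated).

Candidates per position — 1:veimaa {Prep,Adj}; 2:veimaa {Prep,Adj}; 3:kroraurp {Prep,Verb}; 4:teerp {Conj}; 5:kroraurp {Prep,Verb}; 6:vonsolm {Adj}; 7:grom {Verb}; 8:trintbeel {Prep}.
Word 1 cannot be Prep — rule 2 would then fail for every completion. It is Adj.
Word 2 cannot be Prep — rule 2 would then fail for every completion. It is Adj.
Word 3 cannot be Prep — rule 2 would then fail for every completion. It is Verb.
Word 5 cannot be Verb — rule 4 would then fail for every completion. It is Prep.
The unique satisfying tagging is: Adj Adj Verb Conj Prep Adj Verb Prep.
Verifying each rule — rule 1 ok; rule 2 ok; rule 3 ok; rule 4 ok; rule 5 ok.

Adj Adj Verb Conj Prep Adj Verb Prep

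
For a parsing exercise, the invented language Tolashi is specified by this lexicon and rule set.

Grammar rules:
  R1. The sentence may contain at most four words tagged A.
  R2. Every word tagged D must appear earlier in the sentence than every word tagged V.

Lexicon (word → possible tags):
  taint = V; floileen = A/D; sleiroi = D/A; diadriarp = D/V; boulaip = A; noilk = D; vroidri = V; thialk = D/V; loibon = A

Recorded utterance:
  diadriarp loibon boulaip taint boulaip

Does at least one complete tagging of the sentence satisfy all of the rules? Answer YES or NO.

YES

Candidates per position — 1:diadriarp {D,V}; 2:loibon {A}; 3:boulaip {A}; 4:taint {V}; 5:boulaip {A}.
One satisfying assignment: D A A V A.
Checking: rule 1 ✓; rule 2 ✓.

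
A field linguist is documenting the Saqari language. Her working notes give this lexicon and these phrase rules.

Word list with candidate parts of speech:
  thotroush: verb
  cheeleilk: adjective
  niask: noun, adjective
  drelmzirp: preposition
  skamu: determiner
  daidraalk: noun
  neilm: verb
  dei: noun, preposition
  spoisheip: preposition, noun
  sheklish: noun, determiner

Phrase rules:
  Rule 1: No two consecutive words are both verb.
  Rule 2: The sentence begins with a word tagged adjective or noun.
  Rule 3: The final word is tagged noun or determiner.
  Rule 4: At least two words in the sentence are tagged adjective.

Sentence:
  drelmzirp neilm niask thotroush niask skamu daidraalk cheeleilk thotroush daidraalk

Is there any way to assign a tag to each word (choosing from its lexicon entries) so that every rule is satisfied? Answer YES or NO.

Candidates per position — 1:drelmzirp {preposition}; 2:neilm {verb}; 3:niask {noun,adjective}; 4:thotroush {verb}; 5:niask {noun,adjective}; 6:skamu {determiner}; 7:daidraalk {noun}; 8:cheeleilk {adjective}; 9:thotroush {verb}; 10:daidraalk {noun}.
Rule 2 cannot be satisfied by any choice of tags from the lexicon.
So there is no consistent tagging.

NO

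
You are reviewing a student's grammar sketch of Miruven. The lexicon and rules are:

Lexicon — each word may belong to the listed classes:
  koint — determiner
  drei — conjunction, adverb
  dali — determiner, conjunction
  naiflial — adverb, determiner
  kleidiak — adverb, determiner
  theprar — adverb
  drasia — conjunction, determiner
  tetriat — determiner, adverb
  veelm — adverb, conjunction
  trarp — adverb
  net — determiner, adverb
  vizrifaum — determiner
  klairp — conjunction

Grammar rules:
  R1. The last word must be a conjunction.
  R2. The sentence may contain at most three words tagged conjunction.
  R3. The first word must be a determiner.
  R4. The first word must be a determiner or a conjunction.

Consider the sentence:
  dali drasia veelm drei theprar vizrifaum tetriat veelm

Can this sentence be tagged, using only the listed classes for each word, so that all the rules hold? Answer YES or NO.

Candidates per position — 1:dali {determiner,conjunction}; 2:drasia {conjunction,determiner}; 3:veelm {adverb,conjunction}; 4:drei {conjunction,adverb}; 5:theprar {adverb}; 6:vizrifaum {determiner}; 7:tetriat {determiner,adverb}; 8:veelm {adverb,conjunction}.
One satisfying assignment: determiner determiner adverb adverb adverb determiner adverb conjunction.
Verifying each rule — rule 1 ok; rule 2 ok; rule 3 ok; rule 4 ok.

YES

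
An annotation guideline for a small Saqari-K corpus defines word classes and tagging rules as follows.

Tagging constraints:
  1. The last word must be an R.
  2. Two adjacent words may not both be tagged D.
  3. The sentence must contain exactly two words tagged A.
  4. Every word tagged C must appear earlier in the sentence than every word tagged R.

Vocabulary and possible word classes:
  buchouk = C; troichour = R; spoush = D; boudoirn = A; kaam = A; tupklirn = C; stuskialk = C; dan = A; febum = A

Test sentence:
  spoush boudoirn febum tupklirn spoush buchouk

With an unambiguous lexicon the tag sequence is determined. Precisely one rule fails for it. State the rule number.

1

Fixed tagging: D A A C D C.
Rule check: R1 fails, R2 ok, R3 ok, R4 ok.
Only rule 1 fails.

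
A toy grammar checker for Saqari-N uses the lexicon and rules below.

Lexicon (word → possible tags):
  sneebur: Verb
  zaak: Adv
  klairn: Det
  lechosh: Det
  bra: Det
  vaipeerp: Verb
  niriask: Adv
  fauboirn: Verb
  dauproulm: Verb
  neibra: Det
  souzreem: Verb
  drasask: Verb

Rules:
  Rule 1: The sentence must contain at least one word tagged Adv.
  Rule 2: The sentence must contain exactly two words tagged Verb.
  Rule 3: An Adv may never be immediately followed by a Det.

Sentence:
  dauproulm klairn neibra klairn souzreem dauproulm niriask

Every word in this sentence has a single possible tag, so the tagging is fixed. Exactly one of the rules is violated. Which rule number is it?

Fixed tagging: Verb Det Det Det Verb Verb Adv.
Checking each rule: R1 pass, R2 fail, R3 pass.
Only rule 2 fails.

2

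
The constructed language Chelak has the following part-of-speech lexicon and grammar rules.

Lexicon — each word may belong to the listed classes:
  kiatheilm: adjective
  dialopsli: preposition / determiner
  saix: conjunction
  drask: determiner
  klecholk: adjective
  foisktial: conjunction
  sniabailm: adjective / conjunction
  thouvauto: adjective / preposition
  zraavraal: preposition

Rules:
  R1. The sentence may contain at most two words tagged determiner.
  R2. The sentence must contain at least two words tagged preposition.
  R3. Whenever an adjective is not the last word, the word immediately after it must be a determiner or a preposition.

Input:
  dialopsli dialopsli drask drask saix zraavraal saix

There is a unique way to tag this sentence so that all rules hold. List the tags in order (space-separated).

Candidates per position — 1:dialopsli {preposition,determiner}; 2:dialopsli {preposition,determiner}; 3:drask {determiner}; 4:drask {determiner}; 5:saix {conjunction}; 6:zraavraal {preposition}; 7:saix {conjunction}.
If word 1 were determiner, no tagging could satisfy rule 1; so word 1 is preposition.
If word 2 were determiner, no tagging could satisfy rule 1; so word 2 is preposition.
The only consistent sequence is: preposition preposition determiner determiner conjunction preposition conjunction.
Rule-by-rule: rule 1 satisfied; rule 2 satisfied; rule 3 satisfied.

preposition preposition determiner determiner conjunction preposition conjunction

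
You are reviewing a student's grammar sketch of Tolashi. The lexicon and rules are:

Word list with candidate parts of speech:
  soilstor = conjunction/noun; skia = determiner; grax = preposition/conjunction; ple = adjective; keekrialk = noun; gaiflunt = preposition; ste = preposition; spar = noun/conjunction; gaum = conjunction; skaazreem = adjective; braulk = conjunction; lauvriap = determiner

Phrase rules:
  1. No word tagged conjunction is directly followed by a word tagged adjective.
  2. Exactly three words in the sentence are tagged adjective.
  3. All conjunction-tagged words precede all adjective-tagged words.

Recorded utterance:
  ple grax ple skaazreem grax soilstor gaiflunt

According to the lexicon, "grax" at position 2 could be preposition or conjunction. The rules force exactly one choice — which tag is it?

preposition

Candidates per position — 1:ple {adjective}; 2:grax {preposition,conjunction}; 3:ple {adjective}; 4:skaazreem {adjective}; 5:grax {preposition,conjunction}; 6:soilstor {conjunction,noun}; 7:gaiflunt {preposition}.
Position 2: conjunction is ruled out by rule 1; that leaves preposition.
Position 5: conjunction is ruled out by rule 3; that leaves preposition.
Position 6: conjunction is ruled out by rule 3; that leaves noun.
So the tagging must be: adjective preposition adjective adjective preposition noun preposition.
Checking: rule 1 ok; rule 2 ok; rule 3 ok.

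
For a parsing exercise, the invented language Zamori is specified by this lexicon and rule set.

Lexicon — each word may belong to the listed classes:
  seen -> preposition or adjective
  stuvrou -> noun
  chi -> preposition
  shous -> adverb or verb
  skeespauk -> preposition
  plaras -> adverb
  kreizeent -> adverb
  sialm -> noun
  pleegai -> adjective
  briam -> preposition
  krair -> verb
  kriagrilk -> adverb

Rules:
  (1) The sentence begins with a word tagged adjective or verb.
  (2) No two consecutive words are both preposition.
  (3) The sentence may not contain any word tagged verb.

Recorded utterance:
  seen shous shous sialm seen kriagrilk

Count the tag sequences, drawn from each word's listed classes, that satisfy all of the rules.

Candidates per position — 1:seen {preposition,adjective}; 2:shous {adverb,verb}; 3:shous {adverb,verb}; 4:sialm {noun}; 5:seen {preposition,adjective}; 6:kriagrilk {adverb}.
There are 16 candidate sequences in total.
The sequences that satisfy every rule: adjective adverb adverb noun preposition adverb; adjective adverb adverb noun adjective adverb.
Count = 2.

2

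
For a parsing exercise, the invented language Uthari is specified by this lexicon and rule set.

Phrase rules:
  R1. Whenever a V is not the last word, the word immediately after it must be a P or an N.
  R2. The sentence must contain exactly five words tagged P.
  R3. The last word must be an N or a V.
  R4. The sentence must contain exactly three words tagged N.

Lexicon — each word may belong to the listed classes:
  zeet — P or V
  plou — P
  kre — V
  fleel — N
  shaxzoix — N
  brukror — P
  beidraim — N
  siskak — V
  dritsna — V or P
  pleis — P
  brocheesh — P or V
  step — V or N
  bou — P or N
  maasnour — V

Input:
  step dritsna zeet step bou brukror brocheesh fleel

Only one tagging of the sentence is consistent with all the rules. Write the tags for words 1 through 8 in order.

Candidates per position — 1:step {V,N}; 2:dritsna {V,P}; 3:zeet {P,V}; 4:step {V,N}; 5:bou {P,N}; 6:brukror {P}; 7:brocheesh {P,V}; 8:fleel {N}.
If word 2 were V, no tagging could satisfy rule 2; so word 2 is P.
If word 3 were V, no tagging could satisfy rule 2; so word 3 is P.
If word 5 were N, no tagging could satisfy rule 2; so word 5 is P.
If word 7 were V, no tagging could satisfy rule 2; so word 7 is P.
If word 1 were V, no tagging could satisfy rule 4; so word 1 is N.
If word 4 were V, no tagging could satisfy rule 4; so word 4 is N.
That leaves exactly one tagging: N P P N P P P N.
Check: rule 1 satisfied; rule 2 satisfied; rule 3 satisfied; rule 4 satisfied.

N P P N P P P N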